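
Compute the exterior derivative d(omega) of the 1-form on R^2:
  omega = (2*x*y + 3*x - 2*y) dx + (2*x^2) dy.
d(omega) = (2*x + 2) dx ∧ dy

For a 1-form omega = sum_i f_i dx_i, the exterior derivative is
  d(omega) = sum_{i < j} (∂f_j/∂x_i - ∂f_i/∂x_j) dx_i ∧ dx_j.
  coefficient of dx ∧ dy: ∂f_2/∂x - ∂f_1/∂y = ∂(2*x^2)/∂x - ∂(2*x*y + 3*x - 2*y)/∂y = 2*x + 2
Assembling: d(omega) = (2*x + 2) dx ∧ dy.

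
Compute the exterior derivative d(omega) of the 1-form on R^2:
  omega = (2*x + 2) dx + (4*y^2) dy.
d(omega) = 0

For a 1-form omega = sum_i f_i dx_i, the exterior derivative is
  d(omega) = sum_{i < j} (∂f_j/∂x_i - ∂f_i/∂x_j) dx_i ∧ dx_j.

Assembling: d(omega) = 0.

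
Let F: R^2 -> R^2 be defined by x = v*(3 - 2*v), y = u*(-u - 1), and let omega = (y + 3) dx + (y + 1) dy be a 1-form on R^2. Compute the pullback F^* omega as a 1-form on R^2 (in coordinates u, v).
F^* omega = (2*u^3 + 3*u^2 - u - 1) du + (4*u^2*v - 3*u^2 + 4*u*v - 3*u - 12*v + 9) dv

Using F^*(f dg) = (f ∘ F) d(g ∘ F), substitute each coordinate x_i by F_i(u, v) in f_i, and replace dx_i by d F_i = (∂F_i/∂u) du + (∂F_i/∂v) dv.
  For the x component: f_1(F) = -u^2 - u + 3; d F_1 = (0) du + (3 - 4*v) dv
  For the y component: f_2(F) = -u^2 - u + 1; d F_2 = (-2*u - 1) du + (0) dv
Combining and collecting du, dv coefficients:
  coeff of du: 2*u^3 + 3*u^2 - u - 1
  coeff of dv: 4*u^2*v - 3*u^2 + 4*u*v - 3*u - 12*v + 9
F^* omega = (2*u^3 + 3*u^2 - u - 1) du + (4*u^2*v - 3*u^2 + 4*u*v - 3*u - 12*v + 9) dv.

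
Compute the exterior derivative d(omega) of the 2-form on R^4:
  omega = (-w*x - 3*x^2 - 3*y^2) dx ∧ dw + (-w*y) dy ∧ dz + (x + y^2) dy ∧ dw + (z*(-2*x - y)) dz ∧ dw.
d(omega) = (6*y + 1) dx ∧ dy ∧ dw + (-y - z) dy ∧ dz ∧ dw + (-2*z) dx ∧ dz ∧ dw

For a 2-form omega = sum_{i<j} g_{ij} dx_i ∧ dx_j, the exterior derivative is
  d(omega) = sum_{i<j} d(g_{ij}) ∧ dx_i ∧ dx_j = sum_{i<j, k} (∂g_{ij}/∂x_k) dx_k ∧ dx_i ∧ dx_j.
Expand each term, using dx_k ∧ dx_i ∧ dx_j = sgn(permutation) dx_{(a)} ∧ dx_{(b)} ∧ dx_{(c)} with (a < b < c) sorted:
  d(-w*x - 3*x^2 - 3*y^2) includes (∂/∂y)(-w*x - 3*x^2 - 3*y^2) dy = (-6*y) dy, which multiplied by dx ∧ dw gives (6*y) dx ∧ dy ∧ dw
  d(-w*y) includes (∂/∂w)(-w*y) dw = (-y) dw, which multiplied by dy ∧ dz gives (-y) dy ∧ dz ∧ dw
  d(x + y^2) includes (∂/∂x)(x + y^2) dx = (1) dx, which multiplied by dy ∧ dw gives (1) dx ∧ dy ∧ dw
  d(z*(-2*x - y)) includes (∂/∂x)(z*(-2*x - y)) dx = (-2*z) dx, which multiplied by dz ∧ dw gives (-2*z) dx ∧ dz ∧ dw
  d(z*(-2*x - y)) includes (∂/∂y)(z*(-2*x - y)) dy = (-z) dy, which multiplied by dz ∧ dw gives (-z) dy ∧ dz ∧ dw
Collecting like 3-forms: d(omega) = (6*y + 1) dx ∧ dy ∧ dw + (-y - z) dy ∧ dz ∧ dw + (-2*z) dx ∧ dz ∧ dw.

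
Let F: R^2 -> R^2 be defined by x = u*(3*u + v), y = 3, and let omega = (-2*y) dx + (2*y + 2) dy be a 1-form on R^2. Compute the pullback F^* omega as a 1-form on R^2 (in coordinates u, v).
F^* omega = (-36*u - 6*v) du + (-6*u) dv

Using F^*(f dg) = (f ∘ F) d(g ∘ F), substitute each coordinate x_i by F_i(u, v) in f_i, and replace dx_i by d F_i = (∂F_i/∂u) du + (∂F_i/∂v) dv.
  For the x component: f_1(F) = -6; d F_1 = (6*u + v) du + (u) dv
  For the y component: f_2(F) = 8; d F_2 = (0) du + (0) dv
Combining and collecting du, dv coefficients:
  coeff of du: -36*u - 6*v
  coeff of dv: -6*u
F^* omega = (-36*u - 6*v) du + (-6*u) dv.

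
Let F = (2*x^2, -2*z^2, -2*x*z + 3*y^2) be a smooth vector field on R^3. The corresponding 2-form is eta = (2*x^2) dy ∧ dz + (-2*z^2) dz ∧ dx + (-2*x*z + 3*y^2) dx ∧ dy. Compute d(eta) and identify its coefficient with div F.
d(eta) = (2*x) dx ∧ dy ∧ dz; div F = 2*x

For a 2-form in R^3 of the form above, applying d gives a 3-form with coefficient ∂P/∂x + ∂Q/∂y + ∂R/∂z:
  ∂P/∂x = 4*x
  ∂Q/∂y = 0
  ∂R/∂z = -2*x
Sum = 2*x, which is exactly div F.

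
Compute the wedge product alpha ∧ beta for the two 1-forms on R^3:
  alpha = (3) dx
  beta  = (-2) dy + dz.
alpha ∧ beta = (-6) dx ∧ dy + (3) dx ∧ dz

Distribute the wedge, using dx_i ∧ dx_j = -dx_j ∧ dx_i and dx_i ∧ dx_i = 0. For each pair (i, j) with i < j, the coefficient of dx_i ∧ dx_j in alpha ∧ beta is (alpha_i * beta_j - alpha_j * beta_i). Collecting: alpha ∧ beta = (-6) dx ∧ dy + (3) dx ∧ dz.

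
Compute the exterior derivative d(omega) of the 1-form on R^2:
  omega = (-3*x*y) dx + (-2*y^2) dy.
d(omega) = (3*x) dx ∧ dy

For a 1-form omega = sum_i f_i dx_i, the exterior derivative is
  d(omega) = sum_{i < j} (∂f_j/∂x_i - ∂f_i/∂x_j) dx_i ∧ dx_j.
  coefficient of dx ∧ dy: ∂f_2/∂x - ∂f_1/∂y = ∂(-2*y^2)/∂x - ∂(-3*x*y)/∂y = 3*x
Assembling: d(omega) = (3*x) dx ∧ dy.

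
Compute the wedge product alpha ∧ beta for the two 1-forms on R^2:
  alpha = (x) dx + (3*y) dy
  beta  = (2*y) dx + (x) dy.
alpha ∧ beta = (x^2 - 6*y^2) dx ∧ dy

Distribute the wedge, using dx_i ∧ dx_j = -dx_j ∧ dx_i and dx_i ∧ dx_i = 0. For each pair (i, j) with i < j, the coefficient of dx_i ∧ dx_j in alpha ∧ beta is (alpha_i * beta_j - alpha_j * beta_i). Collecting: alpha ∧ beta = (x^2 - 6*y^2) dx ∧ dy.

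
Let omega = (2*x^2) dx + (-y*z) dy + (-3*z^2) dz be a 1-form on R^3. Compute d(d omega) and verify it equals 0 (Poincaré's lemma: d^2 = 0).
d(d omega) = 0

Step 1: d omega = sum_{i<j} (∂f_j/∂x_i - ∂f_i/∂x_j) dx_i ∧ dx_j:
  coeff of dx ∧ dy: 0
  coeff of dx ∧ dz: 0
  coeff of dy ∧ dz: y
Step 2: Apply d again to each 2-form coefficient. The only possible 3-form in R^3 is dx ∧ dy ∧ dz, with coefficient
  ∂(coeff of dy∧dz)/∂x - ∂(coeff of dx∧dz)/∂y + ∂(coeff of dx∧dy)/∂z
  = ∂/∂x (y) - ∂/∂y (0) + ∂/∂z (0).
Each of these terms simplifies to sums of mixed partials that cancel in pairs. The result is 0 (by equality of mixed partials for smooth functions — Schwarz / Clairaut).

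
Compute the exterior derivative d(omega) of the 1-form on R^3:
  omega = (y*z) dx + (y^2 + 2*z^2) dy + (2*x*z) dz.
d(omega) = (-z) dx ∧ dy + (-y + 2*z) dx ∧ dz + (-4*z) dy ∧ dz

For a 1-form omega = sum_i f_i dx_i, the exterior derivative is
  d(omega) = sum_{i < j} (∂f_j/∂x_i - ∂f_i/∂x_j) dx_i ∧ dx_j.
  coefficient of dx ∧ dy: ∂f_2/∂x - ∂f_1/∂y = ∂(y^2 + 2*z^2)/∂x - ∂(y*z)/∂y = -z
  coefficient of dx ∧ dz: ∂f_3/∂x - ∂f_1/∂z = ∂(2*x*z)/∂x - ∂(y*z)/∂z = -y + 2*z
  coefficient of dy ∧ dz: ∂f_3/∂y - ∂f_2/∂z = ∂(2*x*z)/∂y - ∂(y^2 + 2*z^2)/∂z = -4*z
Assembling: d(omega) = (-z) dx ∧ dy + (-y + 2*z) dx ∧ dz + (-4*z) dy ∧ dz.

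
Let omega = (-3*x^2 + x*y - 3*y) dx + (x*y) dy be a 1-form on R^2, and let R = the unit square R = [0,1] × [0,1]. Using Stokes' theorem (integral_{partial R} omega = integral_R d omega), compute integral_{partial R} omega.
integral_(partial R) omega = 3

Stokes: integral_partial_R omega = integral_R d omega with d omega = (∂Q/∂x - ∂P/∂y) dx ∧ dy.
  ∂Q/∂x = y
  ∂P/∂y = x - 3
  integrand = ∂Q/∂x - ∂P/∂y = -x + y + 3.
Integrating over R: integral_0^1 integral_0^1 (-x + y + 3) dx dy = 3.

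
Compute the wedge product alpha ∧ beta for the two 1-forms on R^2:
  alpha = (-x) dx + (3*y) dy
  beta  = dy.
alpha ∧ beta = (-x) dx ∧ dy

Distribute the wedge, using dx_i ∧ dx_j = -dx_j ∧ dx_i and dx_i ∧ dx_i = 0. For each pair (i, j) with i < j, the coefficient of dx_i ∧ dx_j in alpha ∧ beta is (alpha_i * beta_j - alpha_j * beta_i). Collecting: alpha ∧ beta = (-x) dx ∧ dy.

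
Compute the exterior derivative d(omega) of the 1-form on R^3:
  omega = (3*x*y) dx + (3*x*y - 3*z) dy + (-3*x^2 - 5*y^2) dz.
d(omega) = (-3*x + 3*y) dx ∧ dy + (-6*x) dx ∧ dz + (3 - 10*y) dy ∧ dz

For a 1-form omega = sum_i f_i dx_i, the exterior derivative is
  d(omega) = sum_{i < j} (∂f_j/∂x_i - ∂f_i/∂x_j) dx_i ∧ dx_j.
  coefficient of dx ∧ dy: ∂f_2/∂x - ∂f_1/∂y = ∂(3*x*y - 3*z)/∂x - ∂(3*x*y)/∂y = -3*x + 3*y
  coefficient of dx ∧ dz: ∂f_3/∂x - ∂f_1/∂z = ∂(-3*x^2 - 5*y^2)/∂x - ∂(3*x*y)/∂z = -6*x
  coefficient of dy ∧ dz: ∂f_3/∂y - ∂f_2/∂z = ∂(-3*x^2 - 5*y^2)/∂y - ∂(3*x*y - 3*z)/∂z = 3 - 10*y
Assembling: d(omega) = (-3*x + 3*y) dx ∧ dy + (-6*x) dx ∧ dz + (3 - 10*y) dy ∧ dz.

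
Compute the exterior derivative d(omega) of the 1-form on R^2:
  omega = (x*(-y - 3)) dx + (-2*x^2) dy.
d(omega) = (-3*x) dx ∧ dy

For a 1-form omega = sum_i f_i dx_i, the exterior derivative is
  d(omega) = sum_{i < j} (∂f_j/∂x_i - ∂f_i/∂x_j) dx_i ∧ dx_j.
  coefficient of dx ∧ dy: ∂f_2/∂x - ∂f_1/∂y = ∂(-2*x^2)/∂x - ∂(x*(-y - 3))/∂y = -3*x
Assembling: d(omega) = (-3*x) dx ∧ dy.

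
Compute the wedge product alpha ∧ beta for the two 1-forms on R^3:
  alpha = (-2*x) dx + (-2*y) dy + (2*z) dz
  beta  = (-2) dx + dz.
alpha ∧ beta = (-2*x + 4*z) dx ∧ dz + (-4*y) dx ∧ dy + (-2*y) dy ∧ dz

Distribute the wedge, using dx_i ∧ dx_j = -dx_j ∧ dx_i and dx_i ∧ dx_i = 0. For each pair (i, j) with i < j, the coefficient of dx_i ∧ dx_j in alpha ∧ beta is (alpha_i * beta_j - alpha_j * beta_i). Collecting: alpha ∧ beta = (-2*x + 4*z) dx ∧ dz + (-4*y) dx ∧ dy + (-2*y) dy ∧ dz.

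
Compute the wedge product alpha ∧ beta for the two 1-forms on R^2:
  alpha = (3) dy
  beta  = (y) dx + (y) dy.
alpha ∧ beta = (-3*y) dx ∧ dy

Distribute the wedge, using dx_i ∧ dx_j = -dx_j ∧ dx_i and dx_i ∧ dx_i = 0. For each pair (i, j) with i < j, the coefficient of dx_i ∧ dx_j in alpha ∧ beta is (alpha_i * beta_j - alpha_j * beta_i). Collecting: alpha ∧ beta = (-3*y) dx ∧ dy.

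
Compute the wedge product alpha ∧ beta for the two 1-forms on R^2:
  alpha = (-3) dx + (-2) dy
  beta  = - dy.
alpha ∧ beta = (3) dx ∧ dy

Distribute the wedge, using dx_i ∧ dx_j = -dx_j ∧ dx_i and dx_i ∧ dx_i = 0. For each pair (i, j) with i < j, the coefficient of dx_i ∧ dx_j in alpha ∧ beta is (alpha_i * beta_j - alpha_j * beta_i). Collecting: alpha ∧ beta = (3) dx ∧ dy.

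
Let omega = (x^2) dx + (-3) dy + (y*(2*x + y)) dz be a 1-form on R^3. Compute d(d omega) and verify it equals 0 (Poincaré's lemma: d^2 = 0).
d(d omega) = 0

Step 1: d omega = sum_{i<j} (∂f_j/∂x_i - ∂f_i/∂x_j) dx_i ∧ dx_j:
  coeff of dx ∧ dy: 0
  coeff of dx ∧ dz: 2*y
  coeff of dy ∧ dz: 2*x + 2*y
Step 2: Apply d again to each 2-form coefficient. The only possible 3-form in R^3 is dx ∧ dy ∧ dz, with coefficient
  ∂(coeff of dy∧dz)/∂x - ∂(coeff of dx∧dz)/∂y + ∂(coeff of dx∧dy)/∂z
  = ∂/∂x (2*x + 2*y) - ∂/∂y (2*y) + ∂/∂z (0).
Each of these terms simplifies to sums of mixed partials that cancel in pairs. The result is 0 (by equality of mixed partials for smooth functions — Schwarz / Clairaut).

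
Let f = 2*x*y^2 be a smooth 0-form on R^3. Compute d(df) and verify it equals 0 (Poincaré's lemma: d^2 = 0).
d(df) = 0

Step 1: df = sum_i (∂f/∂x_i) dx_i = (2*y^2) dx + (4*x*y) dy + (0) dz.
Step 2: Apply d again. Using the 1-form formula, the coefficient of dx ∧ dy in d(df) is ∂^2 f/∂x ∂y - ∂^2 f/∂y ∂x = (4*y) - (4*y) = 0 (equality of mixed partials for smooth f).
Similarly for dx ∧ dz and dy ∧ dz — all coefficients vanish. So d(df) = 0.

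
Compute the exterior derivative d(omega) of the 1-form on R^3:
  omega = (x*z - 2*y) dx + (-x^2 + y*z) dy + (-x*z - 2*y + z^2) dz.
d(omega) = (2 - 2*x) dx ∧ dy + (-x - z) dx ∧ dz + (-y - 2) dy ∧ dz

For a 1-form omega = sum_i f_i dx_i, the exterior derivative is
  d(omega) = sum_{i < j} (∂f_j/∂x_i - ∂f_i/∂x_j) dx_i ∧ dx_j.
  coefficient of dx ∧ dy: ∂f_2/∂x - ∂f_1/∂y = ∂(-x^2 + y*z)/∂x - ∂(x*z - 2*y)/∂y = 2 - 2*x
  coefficient of dx ∧ dz: ∂f_3/∂x - ∂f_1/∂z = ∂(-x*z - 2*y + z^2)/∂x - ∂(x*z - 2*y)/∂z = -x - z
  coefficient of dy ∧ dz: ∂f_3/∂y - ∂f_2/∂z = ∂(-x*z - 2*y + z^2)/∂y - ∂(-x^2 + y*z)/∂z = -y - 2
Assembling: d(omega) = (2 - 2*x) dx ∧ dy + (-x - z) dx ∧ dz + (-y - 2) dy ∧ dz.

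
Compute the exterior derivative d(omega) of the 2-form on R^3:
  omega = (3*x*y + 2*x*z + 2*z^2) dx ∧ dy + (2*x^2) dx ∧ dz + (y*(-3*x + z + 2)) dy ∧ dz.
d(omega) = (2*x - 3*y + 4*z) dx ∧ dy ∧ dz

For a 2-form omega = sum_{i<j} g_{ij} dx_i ∧ dx_j, the exterior derivative is
  d(omega) = sum_{i<j} d(g_{ij}) ∧ dx_i ∧ dx_j = sum_{i<j, k} (∂g_{ij}/∂x_k) dx_k ∧ dx_i ∧ dx_j.
Expand each term, using dx_k ∧ dx_i ∧ dx_j = sgn(permutation) dx_{(a)} ∧ dx_{(b)} ∧ dx_{(c)} with (a < b < c) sorted:
  d(3*x*y + 2*x*z + 2*z^2) includes (∂/∂z)(3*x*y + 2*x*z + 2*z^2) dz = (2*x + 4*z) dz, which multiplied by dx ∧ dy gives (2*x + 4*z) dx ∧ dy ∧ dz
  d(y*(-3*x + z + 2)) includes (∂/∂x)(y*(-3*x + z + 2)) dx = (-3*y) dx, which multiplied by dy ∧ dz gives (-3*y) dx ∧ dy ∧ dz
Collecting like 3-forms: d(omega) = (2*x - 3*y + 4*z) dx ∧ dy ∧ dz.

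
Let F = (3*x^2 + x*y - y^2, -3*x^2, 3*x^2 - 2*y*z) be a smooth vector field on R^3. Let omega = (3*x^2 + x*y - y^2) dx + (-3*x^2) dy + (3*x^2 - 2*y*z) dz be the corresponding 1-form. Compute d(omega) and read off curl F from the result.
d(omega) = (-2*z) dy ∧ dz + (-6*x) dz ∧ dx + (-7*x + 2*y) dx ∧ dy; curl F = (-2*z, -6*x, -7*x + 2*y)

d omega = sum_{i<j} (∂f_j/∂x_i - ∂f_i/∂x_j) dx_i ∧ dx_j. Under the identification (dy ∧ dz, dz ∧ dx, dx ∧ dy) ↔ (e_x, e_y, e_z), the coefficients are exactly the components of curl F. Compute:
  ∂R/∂y - ∂Q/∂z = (-2*z) - (0) = -2*z
  ∂P/∂z - ∂R/∂x = (0) - (6*x) = -6*x
  ∂Q/∂x - ∂P/∂y = (-6*x) - (x - 2*y) = -7*x + 2*y.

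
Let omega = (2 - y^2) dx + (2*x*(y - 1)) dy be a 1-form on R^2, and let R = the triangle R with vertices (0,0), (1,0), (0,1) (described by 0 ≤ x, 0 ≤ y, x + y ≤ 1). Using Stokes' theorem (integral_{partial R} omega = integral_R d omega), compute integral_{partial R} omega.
integral_(partial R) omega = -1/3

Stokes: integral_partial_R omega = integral_R d omega with d omega = (∂Q/∂x - ∂P/∂y) dx ∧ dy.
  ∂Q/∂x = 2*y - 2
  ∂P/∂y = -2*y
  integrand = ∂Q/∂x - ∂P/∂y = 4*y - 2.
Integrating over R: integral_0^1 integral_0^{1-x} (4*y - 2) dy dx = -1/3.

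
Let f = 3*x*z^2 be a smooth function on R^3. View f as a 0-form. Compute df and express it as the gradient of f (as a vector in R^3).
df = (3*z^2) dx + (0) dy + (6*x*z) dz; grad f = (3*z^2, 0, 6*x*z)

For a 0-form f, d f = (∂f/∂x) dx + (∂f/∂y) dy + (∂f/∂z) dz. The components of the vector representation are exactly the entries of grad f in Cartesian coordinates:
  ∂f/∂x = 3*z^2
  ∂f/∂y = 0
  ∂f/∂z = 6*x*z.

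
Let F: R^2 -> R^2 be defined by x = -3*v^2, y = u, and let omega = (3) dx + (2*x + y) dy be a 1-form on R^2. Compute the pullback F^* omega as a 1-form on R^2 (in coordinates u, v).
F^* omega = (u - 6*v^2) du + (-18*v) dv

Using F^*(f dg) = (f ∘ F) d(g ∘ F), substitute each coordinate x_i by F_i(u, v) in f_i, and replace dx_i by d F_i = (∂F_i/∂u) du + (∂F_i/∂v) dv.
  For the x component: f_1(F) = 3; d F_1 = (0) du + (-6*v) dv
  For the y component: f_2(F) = u - 6*v^2; d F_2 = (1) du + (0) dv
Combining and collecting du, dv coefficients:
  coeff of du: u - 6*v^2
  coeff of dv: -18*v
F^* omega = (u - 6*v^2) du + (-18*v) dv.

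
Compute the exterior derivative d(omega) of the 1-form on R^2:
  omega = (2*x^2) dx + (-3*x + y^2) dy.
d(omega) = (-3) dx ∧ dy

For a 1-form omega = sum_i f_i dx_i, the exterior derivative is
  d(omega) = sum_{i < j} (∂f_j/∂x_i - ∂f_i/∂x_j) dx_i ∧ dx_j.
  coefficient of dx ∧ dy: ∂f_2/∂x - ∂f_1/∂y = ∂(-3*x + y^2)/∂x - ∂(2*x^2)/∂y = -3
Assembling: d(omega) = (-3) dx ∧ dy.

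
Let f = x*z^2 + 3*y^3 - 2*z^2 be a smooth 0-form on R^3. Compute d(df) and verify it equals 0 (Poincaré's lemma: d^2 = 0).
d(df) = 0

Step 1: df = sum_i (∂f/∂x_i) dx_i = (z^2) dx + (9*y^2) dy + (2*z*(x - 2)) dz.
Step 2: Apply d again. Using the 1-form formula, the coefficient of dx ∧ dy in d(df) is ∂^2 f/∂x ∂y - ∂^2 f/∂y ∂x = (0) - (0) = 0 (equality of mixed partials for smooth f).
Similarly for dx ∧ dz and dy ∧ dz — all coefficients vanish. So d(df) = 0.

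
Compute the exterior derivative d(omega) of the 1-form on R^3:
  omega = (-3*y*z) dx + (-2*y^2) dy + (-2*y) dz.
d(omega) = (3*z) dx ∧ dy + (3*y) dx ∧ dz + (-2) dy ∧ dz

For a 1-form omega = sum_i f_i dx_i, the exterior derivative is
  d(omega) = sum_{i < j} (∂f_j/∂x_i - ∂f_i/∂x_j) dx_i ∧ dx_j.
  coefficient of dx ∧ dy: ∂f_2/∂x - ∂f_1/∂y = ∂(-2*y^2)/∂x - ∂(-3*y*z)/∂y = 3*z
  coefficient of dx ∧ dz: ∂f_3/∂x - ∂f_1/∂z = ∂(-2*y)/∂x - ∂(-3*y*z)/∂z = 3*y
  coefficient of dy ∧ dz: ∂f_3/∂y - ∂f_2/∂z = ∂(-2*y)/∂y - ∂(-2*y^2)/∂z = -2
Assembling: d(omega) = (3*z) dx ∧ dy + (3*y) dx ∧ dz + (-2) dy ∧ dz.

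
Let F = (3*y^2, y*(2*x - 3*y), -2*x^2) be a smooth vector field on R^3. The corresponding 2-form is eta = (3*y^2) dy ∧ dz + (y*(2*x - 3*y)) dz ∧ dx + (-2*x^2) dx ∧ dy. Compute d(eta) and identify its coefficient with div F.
d(eta) = (2*x - 6*y) dx ∧ dy ∧ dz; div F = 2*x - 6*y

For a 2-form in R^3 of the form above, applying d gives a 3-form with coefficient ∂P/∂x + ∂Q/∂y + ∂R/∂z:
  ∂P/∂x = 0
  ∂Q/∂y = 2*x - 6*y
  ∂R/∂z = 0
Sum = 2*x - 6*y, which is exactly div F.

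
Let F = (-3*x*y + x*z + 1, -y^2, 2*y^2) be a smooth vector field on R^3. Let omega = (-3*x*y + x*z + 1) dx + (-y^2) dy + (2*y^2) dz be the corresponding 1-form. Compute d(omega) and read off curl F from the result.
d(omega) = (4*y) dy ∧ dz + (x) dz ∧ dx + (3*x) dx ∧ dy; curl F = (4*y, x, 3*x)

d omega = sum_{i<j} (∂f_j/∂x_i - ∂f_i/∂x_j) dx_i ∧ dx_j. Under the identification (dy ∧ dz, dz ∧ dx, dx ∧ dy) ↔ (e_x, e_y, e_z), the coefficients are exactly the components of curl F. Compute:
  ∂R/∂y - ∂Q/∂z = (4*y) - (0) = 4*y
  ∂P/∂z - ∂R/∂x = (x) - (0) = x
  ∂Q/∂x - ∂P/∂y = (0) - (-3*x) = 3*x.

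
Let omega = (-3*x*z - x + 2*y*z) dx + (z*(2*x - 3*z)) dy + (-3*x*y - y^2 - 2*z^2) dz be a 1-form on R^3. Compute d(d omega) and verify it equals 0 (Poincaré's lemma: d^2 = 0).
d(d omega) = 0

Step 1: d omega = sum_{i<j} (∂f_j/∂x_i - ∂f_i/∂x_j) dx_i ∧ dx_j:
  coeff of dx ∧ dy: 0
  coeff of dx ∧ dz: 3*x - 5*y
  coeff of dy ∧ dz: -5*x - 2*y + 6*z
Step 2: Apply d again to each 2-form coefficient. The only possible 3-form in R^3 is dx ∧ dy ∧ dz, with coefficient
  ∂(coeff of dy∧dz)/∂x - ∂(coeff of dx∧dz)/∂y + ∂(coeff of dx∧dy)/∂z
  = ∂/∂x (-5*x - 2*y + 6*z) - ∂/∂y (3*x - 5*y) + ∂/∂z (0).
Each of these terms simplifies to sums of mixed partials that cancel in pairs. The result is 0 (by equality of mixed partials for smooth functions — Schwarz / Clairaut).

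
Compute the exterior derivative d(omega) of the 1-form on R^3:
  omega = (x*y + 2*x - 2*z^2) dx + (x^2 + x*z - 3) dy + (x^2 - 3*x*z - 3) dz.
d(omega) = (x + z) dx ∧ dy + (2*x + z) dx ∧ dz + (-x) dy ∧ dz

For a 1-form omega = sum_i f_i dx_i, the exterior derivative is
  d(omega) = sum_{i < j} (∂f_j/∂x_i - ∂f_i/∂x_j) dx_i ∧ dx_j.
  coefficient of dx ∧ dy: ∂f_2/∂x - ∂f_1/∂y = ∂(x^2 + x*z - 3)/∂x - ∂(x*y + 2*x - 2*z^2)/∂y = x + z
  coefficient of dx ∧ dz: ∂f_3/∂x - ∂f_1/∂z = ∂(x^2 - 3*x*z - 3)/∂x - ∂(x*y + 2*x - 2*z^2)/∂z = 2*x + z
  coefficient of dy ∧ dz: ∂f_3/∂y - ∂f_2/∂z = ∂(x^2 - 3*x*z - 3)/∂y - ∂(x^2 + x*z - 3)/∂z = -x
Assembling: d(omega) = (x + z) dx ∧ dy + (2*x + z) dx ∧ dz + (-x) dy ∧ dz.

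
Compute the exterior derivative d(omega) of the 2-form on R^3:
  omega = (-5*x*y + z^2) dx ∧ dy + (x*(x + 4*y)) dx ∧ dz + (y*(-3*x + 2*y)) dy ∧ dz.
d(omega) = (-4*x - 3*y + 2*z) dx ∧ dy ∧ dz

For a 2-form omega = sum_{i<j} g_{ij} dx_i ∧ dx_j, the exterior derivative is
  d(omega) = sum_{i<j} d(g_{ij}) ∧ dx_i ∧ dx_j = sum_{i<j, k} (∂g_{ij}/∂x_k) dx_k ∧ dx_i ∧ dx_j.
Expand each term, using dx_k ∧ dx_i ∧ dx_j = sgn(permutation) dx_{(a)} ∧ dx_{(b)} ∧ dx_{(c)} with (a < b < c) sorted:
  d(-5*x*y + z^2) includes (∂/∂z)(-5*x*y + z^2) dz = (2*z) dz, which multiplied by dx ∧ dy gives (2*z) dx ∧ dy ∧ dz
  d(x*(x + 4*y)) includes (∂/∂y)(x*(x + 4*y)) dy = (4*x) dy, which multiplied by dx ∧ dz gives (-4*x) dx ∧ dy ∧ dz
  d(y*(-3*x + 2*y)) includes (∂/∂x)(y*(-3*x + 2*y)) dx = (-3*y) dx, which multiplied by dy ∧ dz gives (-3*y) dx ∧ dy ∧ dz
Collecting like 3-forms: d(omega) = (-4*x - 3*y + 2*z) dx ∧ dy ∧ dz.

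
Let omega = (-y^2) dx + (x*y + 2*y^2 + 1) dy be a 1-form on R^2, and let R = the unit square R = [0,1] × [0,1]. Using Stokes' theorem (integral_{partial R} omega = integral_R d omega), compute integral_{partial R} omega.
integral_(partial R) omega = 3/2

Stokes: integral_partial_R omega = integral_R d omega with d omega = (∂Q/∂x - ∂P/∂y) dx ∧ dy.
  ∂Q/∂x = y
  ∂P/∂y = -2*y
  integrand = ∂Q/∂x - ∂P/∂y = 3*y.
Integrating over R: integral_0^1 integral_0^1 (3*y) dx dy = 3/2.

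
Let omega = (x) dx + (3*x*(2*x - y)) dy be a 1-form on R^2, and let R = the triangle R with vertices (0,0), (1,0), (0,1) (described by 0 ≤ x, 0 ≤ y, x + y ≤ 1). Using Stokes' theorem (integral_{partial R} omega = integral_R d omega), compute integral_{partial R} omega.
integral_(partial R) omega = 3/2

Stokes: integral_partial_R omega = integral_R d omega with d omega = (∂Q/∂x - ∂P/∂y) dx ∧ dy.
  ∂Q/∂x = 12*x - 3*y
  ∂P/∂y = 0
  integrand = ∂Q/∂x - ∂P/∂y = 12*x - 3*y.
Integrating over R: integral_0^1 integral_0^{1-x} (12*x - 3*y) dy dx = 3/2.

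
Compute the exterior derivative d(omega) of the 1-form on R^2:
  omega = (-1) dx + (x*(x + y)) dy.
d(omega) = (2*x + y) dx ∧ dy

For a 1-form omega = sum_i f_i dx_i, the exterior derivative is
  d(omega) = sum_{i < j} (∂f_j/∂x_i - ∂f_i/∂x_j) dx_i ∧ dx_j.
  coefficient of dx ∧ dy: ∂f_2/∂x - ∂f_1/∂y = ∂(x*(x + y))/∂x - ∂(-1)/∂y = 2*x + y
Assembling: d(omega) = (2*x + y) dx ∧ dy.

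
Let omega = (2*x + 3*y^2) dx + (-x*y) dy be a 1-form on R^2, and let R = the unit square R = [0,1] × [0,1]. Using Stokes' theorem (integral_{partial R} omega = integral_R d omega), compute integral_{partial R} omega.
integral_(partial R) omega = -7/2

Stokes: integral_partial_R omega = integral_R d omega with d omega = (∂Q/∂x - ∂P/∂y) dx ∧ dy.
  ∂Q/∂x = -y
  ∂P/∂y = 6*y
  integrand = ∂Q/∂x - ∂P/∂y = -7*y.
Integrating over R: integral_0^1 integral_0^1 (-7*y) dx dy = -7/2.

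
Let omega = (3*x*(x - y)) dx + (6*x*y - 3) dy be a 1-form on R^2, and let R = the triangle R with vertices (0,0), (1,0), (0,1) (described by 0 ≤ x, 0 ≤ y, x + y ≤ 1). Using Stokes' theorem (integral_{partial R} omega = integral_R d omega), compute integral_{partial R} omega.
integral_(partial R) omega = 3/2

Stokes: integral_partial_R omega = integral_R d omega with d omega = (∂Q/∂x - ∂P/∂y) dx ∧ dy.
  ∂Q/∂x = 6*y
  ∂P/∂y = -3*x
  integrand = ∂Q/∂x - ∂P/∂y = 3*x + 6*y.
Integrating over R: integral_0^1 integral_0^{1-x} (3*x + 6*y) dy dx = 3/2.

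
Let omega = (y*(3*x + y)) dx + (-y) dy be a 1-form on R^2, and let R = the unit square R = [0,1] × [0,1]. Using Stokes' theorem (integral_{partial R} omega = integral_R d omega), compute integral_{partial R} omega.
integral_(partial R) omega = -5/2

Stokes: integral_partial_R omega = integral_R d omega with d omega = (∂Q/∂x - ∂P/∂y) dx ∧ dy.
  ∂Q/∂x = 0
  ∂P/∂y = 3*x + 2*y
  integrand = ∂Q/∂x - ∂P/∂y = -3*x - 2*y.
Integrating over R: integral_0^1 integral_0^1 (-3*x - 2*y) dx dy = -5/2.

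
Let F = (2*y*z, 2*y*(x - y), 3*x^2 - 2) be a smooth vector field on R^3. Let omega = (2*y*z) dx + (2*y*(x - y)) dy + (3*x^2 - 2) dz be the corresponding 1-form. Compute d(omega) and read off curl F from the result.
d(omega) = (0) dy ∧ dz + (-6*x + 2*y) dz ∧ dx + (2*y - 2*z) dx ∧ dy; curl F = (0, -6*x + 2*y, 2*y - 2*z)

d omega = sum_{i<j} (∂f_j/∂x_i - ∂f_i/∂x_j) dx_i ∧ dx_j. Under the identification (dy ∧ dz, dz ∧ dx, dx ∧ dy) ↔ (e_x, e_y, e_z), the coefficients are exactly the components of curl F. Compute:
  ∂R/∂y - ∂Q/∂z = (0) - (0) = 0
  ∂P/∂z - ∂R/∂x = (2*y) - (6*x) = -6*x + 2*y
  ∂Q/∂x - ∂P/∂y = (2*y) - (2*z) = 2*y - 2*z.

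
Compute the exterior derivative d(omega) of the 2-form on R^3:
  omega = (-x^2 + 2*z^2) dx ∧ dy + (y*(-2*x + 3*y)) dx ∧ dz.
d(omega) = (2*x - 6*y + 4*z) dx ∧ dy ∧ dz

For a 2-form omega = sum_{i<j} g_{ij} dx_i ∧ dx_j, the exterior derivative is
  d(omega) = sum_{i<j} d(g_{ij}) ∧ dx_i ∧ dx_j = sum_{i<j, k} (∂g_{ij}/∂x_k) dx_k ∧ dx_i ∧ dx_j.
Expand each term, using dx_k ∧ dx_i ∧ dx_j = sgn(permutation) dx_{(a)} ∧ dx_{(b)} ∧ dx_{(c)} with (a < b < c) sorted:
  d(-x^2 + 2*z^2) includes (∂/∂z)(-x^2 + 2*z^2) dz = (4*z) dz, which multiplied by dx ∧ dy gives (4*z) dx ∧ dy ∧ dz
  d(y*(-2*x + 3*y)) includes (∂/∂y)(y*(-2*x + 3*y)) dy = (-2*x + 6*y) dy, which multiplied by dx ∧ dz gives (2*x - 6*y) dx ∧ dy ∧ dz
Collecting like 3-forms: d(omega) = (2*x - 6*y + 4*z) dx ∧ dy ∧ dz.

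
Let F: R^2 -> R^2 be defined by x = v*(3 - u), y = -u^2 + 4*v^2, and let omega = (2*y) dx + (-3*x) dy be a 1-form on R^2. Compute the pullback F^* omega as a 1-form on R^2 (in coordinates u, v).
F^* omega = (2*v*(-2*u^2 + 9*u - 4*v^2)) du + (2*u^3 - 6*u^2 + 16*u*v^2 - 48*v^2) dv

Using F^*(f dg) = (f ∘ F) d(g ∘ F), substitute each coordinate x_i by F_i(u, v) in f_i, and replace dx_i by d F_i = (∂F_i/∂u) du + (∂F_i/∂v) dv.
  For the x component: f_1(F) = -2*u^2 + 8*v^2; d F_1 = (-v) du + (3 - u) dv
  For the y component: f_2(F) = 3*v*(u - 3); d F_2 = (-2*u) du + (8*v) dv
Combining and collecting du, dv coefficients:
  coeff of du: 2*v*(-2*u^2 + 9*u - 4*v^2)
  coeff of dv: 2*u^3 - 6*u^2 + 16*u*v^2 - 48*v^2
F^* omega = (2*v*(-2*u^2 + 9*u - 4*v^2)) du + (2*u^3 - 6*u^2 + 16*u*v^2 - 48*v^2) dv.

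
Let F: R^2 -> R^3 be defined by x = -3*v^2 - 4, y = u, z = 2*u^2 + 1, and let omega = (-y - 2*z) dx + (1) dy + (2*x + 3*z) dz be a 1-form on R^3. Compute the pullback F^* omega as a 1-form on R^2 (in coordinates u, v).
F^* omega = (24*u^3 - 24*u*v^2 - 20*u + 1) du + (6*v*(4*u^2 + u + 2)) dv

Using F^*(f dg) = (f ∘ F) d(g ∘ F), substitute each coordinate x_i by F_i(u, v) in f_i, and replace dx_i by d F_i = (∂F_i/∂u) du + (∂F_i/∂v) dv.
  For the x component: f_1(F) = -4*u^2 - u - 2; d F_1 = (0) du + (-6*v) dv
  For the y component: f_2(F) = 1; d F_2 = (1) du + (0) dv
  For the z component: f_3(F) = 6*u^2 - 6*v^2 - 5; d F_3 = (4*u) du + (0) dv
Combining and collecting du, dv coefficients:
  coeff of du: 24*u^3 - 24*u*v^2 - 20*u + 1
  coeff of dv: 6*v*(4*u^2 + u + 2)
F^* omega = (24*u^3 - 24*u*v^2 - 20*u + 1) du + (6*v*(4*u^2 + u + 2)) dv.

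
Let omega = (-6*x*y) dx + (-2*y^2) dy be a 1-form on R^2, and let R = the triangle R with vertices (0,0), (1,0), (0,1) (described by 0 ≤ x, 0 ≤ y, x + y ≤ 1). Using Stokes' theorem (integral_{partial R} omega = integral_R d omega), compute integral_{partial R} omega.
integral_(partial R) omega = 1

Stokes: integral_partial_R omega = integral_R d omega with d omega = (∂Q/∂x - ∂P/∂y) dx ∧ dy.
  ∂Q/∂x = 0
  ∂P/∂y = -6*x
  integrand = ∂Q/∂x - ∂P/∂y = 6*x.
Integrating over R: integral_0^1 integral_0^{1-x} (6*x) dy dx = 1.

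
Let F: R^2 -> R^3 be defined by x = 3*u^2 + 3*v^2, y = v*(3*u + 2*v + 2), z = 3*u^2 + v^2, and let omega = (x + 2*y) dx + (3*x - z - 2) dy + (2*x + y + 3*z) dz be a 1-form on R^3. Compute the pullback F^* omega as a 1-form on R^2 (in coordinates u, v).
F^* omega = (108*u^3 + 72*u^2*v + 108*u*v^2 + 36*u*v + 24*v^3 - 6*v) du + (18*u^3 + 72*u^2*v + 12*u^2 + 66*u*v^2 - 6*u + 96*v^3 + 44*v^2 - 8*v - 4) dv

Using F^*(f dg) = (f ∘ F) d(g ∘ F), substitute each coordinate x_i by F_i(u, v) in f_i, and replace dx_i by d F_i = (∂F_i/∂u) du + (∂F_i/∂v) dv.
  For the x component: f_1(F) = 3*u^2 + 6*u*v + 7*v^2 + 4*v; d F_1 = (6*u) du + (6*v) dv
  For the y component: f_2(F) = 6*u^2 + 8*v^2 - 2; d F_2 = (3*v) du + (3*u + 4*v + 2) dv
  For the z component: f_3(F) = 15*u^2 + 3*u*v + 11*v^2 + 2*v; d F_3 = (6*u) du + (2*v) dv
Combining and collecting du, dv coefficients:
  coeff of du: 108*u^3 + 72*u^2*v + 108*u*v^2 + 36*u*v + 24*v^3 - 6*v
  coeff of dv: 18*u^3 + 72*u^2*v + 12*u^2 + 66*u*v^2 - 6*u + 96*v^3 + 44*v^2 - 8*v - 4
F^* omega = (108*u^3 + 72*u^2*v + 108*u*v^2 + 36*u*v + 24*v^3 - 6*v) du + (18*u^3 + 72*u^2*v + 12*u^2 + 66*u*v^2 - 6*u + 96*v^3 + 44*v^2 - 8*v - 4) dv.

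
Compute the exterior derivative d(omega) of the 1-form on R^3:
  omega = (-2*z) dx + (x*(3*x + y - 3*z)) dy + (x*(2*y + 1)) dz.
d(omega) = (6*x + y - 3*z) dx ∧ dy + (2*y + 3) dx ∧ dz + (5*x) dy ∧ dz

For a 1-form omega = sum_i f_i dx_i, the exterior derivative is
  d(omega) = sum_{i < j} (∂f_j/∂x_i - ∂f_i/∂x_j) dx_i ∧ dx_j.
  coefficient of dx ∧ dy: ∂f_2/∂x - ∂f_1/∂y = ∂(x*(3*x + y - 3*z))/∂x - ∂(-2*z)/∂y = 6*x + y - 3*z
  coefficient of dx ∧ dz: ∂f_3/∂x - ∂f_1/∂z = ∂(x*(2*y + 1))/∂x - ∂(-2*z)/∂z = 2*y + 3
  coefficient of dy ∧ dz: ∂f_3/∂y - ∂f_2/∂z = ∂(x*(2*y + 1))/∂y - ∂(x*(3*x + y - 3*z))/∂z = 5*x
Assembling: d(omega) = (6*x + y - 3*z) dx ∧ dy + (2*y + 3) dx ∧ dz + (5*x) dy ∧ dz.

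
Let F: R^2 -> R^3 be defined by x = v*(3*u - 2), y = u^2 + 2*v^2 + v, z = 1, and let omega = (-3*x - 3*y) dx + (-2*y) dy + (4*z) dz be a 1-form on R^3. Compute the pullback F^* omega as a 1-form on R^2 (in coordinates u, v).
F^* omega = (-4*u^3 - 9*u^2*v - 35*u*v^2 - 4*u*v - 18*v^3 + 9*v^2) du + (-9*u^3 - 35*u^2*v + 4*u^2 - 18*u*v^2 + 27*u*v - 16*v^3 - 8*v) dv

Using F^*(f dg) = (f ∘ F) d(g ∘ F), substitute each coordinate x_i by F_i(u, v) in f_i, and replace dx_i by d F_i = (∂F_i/∂u) du + (∂F_i/∂v) dv.
  For the x component: f_1(F) = -3*u^2 - 9*u*v - 6*v^2 + 3*v; d F_1 = (3*v) du + (3*u - 2) dv
  For the y component: f_2(F) = -2*u^2 - 4*v^2 - 2*v; d F_2 = (2*u) du + (4*v + 1) dv
  For the z component: f_3(F) = 4; d F_3 = (0) du + (0) dv
Combining and collecting du, dv coefficients:
  coeff of du: -4*u^3 - 9*u^2*v - 35*u*v^2 - 4*u*v - 18*v^3 + 9*v^2
  coeff of dv: -9*u^3 - 35*u^2*v + 4*u^2 - 18*u*v^2 + 27*u*v - 16*v^3 - 8*v
F^* omega = (-4*u^3 - 9*u^2*v - 35*u*v^2 - 4*u*v - 18*v^3 + 9*v^2) du + (-9*u^3 - 35*u^2*v + 4*u^2 - 18*u*v^2 + 27*u*v - 16*v^3 - 8*v) dv.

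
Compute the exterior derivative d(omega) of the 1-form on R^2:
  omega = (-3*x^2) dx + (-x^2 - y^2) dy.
d(omega) = (-2*x) dx ∧ dy

For a 1-form omega = sum_i f_i dx_i, the exterior derivative is
  d(omega) = sum_{i < j} (∂f_j/∂x_i - ∂f_i/∂x_j) dx_i ∧ dx_j.
  coefficient of dx ∧ dy: ∂f_2/∂x - ∂f_1/∂y = ∂(-x^2 - y^2)/∂x - ∂(-3*x^2)/∂y = -2*x
Assembling: d(omega) = (-2*x) dx ∧ dy.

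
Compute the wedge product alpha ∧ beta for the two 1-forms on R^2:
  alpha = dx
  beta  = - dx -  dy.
alpha ∧ beta = (-1) dx ∧ dy

Distribute the wedge, using dx_i ∧ dx_j = -dx_j ∧ dx_i and dx_i ∧ dx_i = 0. For each pair (i, j) with i < j, the coefficient of dx_i ∧ dx_j in alpha ∧ beta is (alpha_i * beta_j - alpha_j * beta_i). Collecting: alpha ∧ beta = (-1) dx ∧ dy.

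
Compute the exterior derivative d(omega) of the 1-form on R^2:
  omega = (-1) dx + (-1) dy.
d(omega) = 0

For a 1-form omega = sum_i f_i dx_i, the exterior derivative is
  d(omega) = sum_{i < j} (∂f_j/∂x_i - ∂f_i/∂x_j) dx_i ∧ dx_j.

Assembling: d(omega) = 0.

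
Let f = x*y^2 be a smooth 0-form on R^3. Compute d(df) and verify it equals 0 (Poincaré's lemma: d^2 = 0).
d(df) = 0

Step 1: df = sum_i (∂f/∂x_i) dx_i = (y^2) dx + (2*x*y) dy + (0) dz.
Step 2: Apply d again. Using the 1-form formula, the coefficient of dx ∧ dy in d(df) is ∂^2 f/∂x ∂y - ∂^2 f/∂y ∂x = (2*y) - (2*y) = 0 (equality of mixed partials for smooth f).
Similarly for dx ∧ dz and dy ∧ dz — all coefficients vanish. So d(df) = 0.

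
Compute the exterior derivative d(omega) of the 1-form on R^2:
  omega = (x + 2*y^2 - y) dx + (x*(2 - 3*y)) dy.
d(omega) = (3 - 7*y) dx ∧ dy

For a 1-form omega = sum_i f_i dx_i, the exterior derivative is
  d(omega) = sum_{i < j} (∂f_j/∂x_i - ∂f_i/∂x_j) dx_i ∧ dx_j.
  coefficient of dx ∧ dy: ∂f_2/∂x - ∂f_1/∂y = ∂(x*(2 - 3*y))/∂x - ∂(x + 2*y^2 - y)/∂y = 3 - 7*y
Assembling: d(omega) = (3 - 7*y) dx ∧ dy.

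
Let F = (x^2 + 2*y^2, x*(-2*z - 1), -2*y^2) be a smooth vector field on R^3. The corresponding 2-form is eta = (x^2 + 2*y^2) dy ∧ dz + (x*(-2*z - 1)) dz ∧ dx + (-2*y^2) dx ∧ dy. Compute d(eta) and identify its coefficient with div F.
d(eta) = (2*x) dx ∧ dy ∧ dz; div F = 2*x

For a 2-form in R^3 of the form above, applying d gives a 3-form with coefficient ∂P/∂x + ∂Q/∂y + ∂R/∂z:
  ∂P/∂x = 2*x
  ∂Q/∂y = 0
  ∂R/∂z = 0
Sum = 2*x, which is exactly div F.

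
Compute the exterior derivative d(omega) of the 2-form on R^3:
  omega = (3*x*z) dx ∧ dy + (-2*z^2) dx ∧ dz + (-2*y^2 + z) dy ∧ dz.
d(omega) = (3*x) dx ∧ dy ∧ dz

For a 2-form omega = sum_{i<j} g_{ij} dx_i ∧ dx_j, the exterior derivative is
  d(omega) = sum_{i<j} d(g_{ij}) ∧ dx_i ∧ dx_j = sum_{i<j, k} (∂g_{ij}/∂x_k) dx_k ∧ dx_i ∧ dx_j.
Expand each term, using dx_k ∧ dx_i ∧ dx_j = sgn(permutation) dx_{(a)} ∧ dx_{(b)} ∧ dx_{(c)} with (a < b < c) sorted:
  d(3*x*z) includes (∂/∂z)(3*x*z) dz = (3*x) dz, which multiplied by dx ∧ dy gives (3*x) dx ∧ dy ∧ dz
Collecting like 3-forms: d(omega) = (3*x) dx ∧ dy ∧ dz.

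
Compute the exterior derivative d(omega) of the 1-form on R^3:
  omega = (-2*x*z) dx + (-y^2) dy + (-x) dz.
d(omega) = (2*x - 1) dx ∧ dz

For a 1-form omega = sum_i f_i dx_i, the exterior derivative is
  d(omega) = sum_{i < j} (∂f_j/∂x_i - ∂f_i/∂x_j) dx_i ∧ dx_j.
  coefficient of dx ∧ dz: ∂f_3/∂x - ∂f_1/∂z = ∂(-x)/∂x - ∂(-2*x*z)/∂z = 2*x - 1
Assembling: d(omega) = (2*x - 1) dx ∧ dz.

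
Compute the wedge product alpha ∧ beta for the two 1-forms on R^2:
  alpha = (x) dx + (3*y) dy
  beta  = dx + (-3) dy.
alpha ∧ beta = (-3*x - 3*y) dx ∧ dy

Distribute the wedge, using dx_i ∧ dx_j = -dx_j ∧ dx_i and dx_i ∧ dx_i = 0. For each pair (i, j) with i < j, the coefficient of dx_i ∧ dx_j in alpha ∧ beta is (alpha_i * beta_j - alpha_j * beta_i). Collecting: alpha ∧ beta = (-3*x - 3*y) dx ∧ dy.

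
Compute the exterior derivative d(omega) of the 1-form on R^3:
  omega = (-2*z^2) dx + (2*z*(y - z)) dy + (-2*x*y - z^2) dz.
d(omega) = (-2*y + 4*z) dx ∧ dz + (-2*x - 2*y + 4*z) dy ∧ dz

For a 1-form omega = sum_i f_i dx_i, the exterior derivative is
  d(omega) = sum_{i < j} (∂f_j/∂x_i - ∂f_i/∂x_j) dx_i ∧ dx_j.
  coefficient of dx ∧ dz: ∂f_3/∂x - ∂f_1/∂z = ∂(-2*x*y - z^2)/∂x - ∂(-2*z^2)/∂z = -2*y + 4*z
  coefficient of dy ∧ dz: ∂f_3/∂y - ∂f_2/∂z = ∂(-2*x*y - z^2)/∂y - ∂(2*z*(y - z))/∂z = -2*x - 2*y + 4*z
Assembling: d(omega) = (-2*y + 4*z) dx ∧ dz + (-2*x - 2*y + 4*z) dy ∧ dz.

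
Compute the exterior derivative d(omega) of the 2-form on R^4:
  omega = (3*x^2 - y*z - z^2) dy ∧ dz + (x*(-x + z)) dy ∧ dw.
d(omega) = (6*x) dx ∧ dy ∧ dz + (-2*x + z) dx ∧ dy ∧ dw + (-x) dy ∧ dz ∧ dw

For a 2-form omega = sum_{i<j} g_{ij} dx_i ∧ dx_j, the exterior derivative is
  d(omega) = sum_{i<j} d(g_{ij}) ∧ dx_i ∧ dx_j = sum_{i<j, k} (∂g_{ij}/∂x_k) dx_k ∧ dx_i ∧ dx_j.
Expand each term, using dx_k ∧ dx_i ∧ dx_j = sgn(permutation) dx_{(a)} ∧ dx_{(b)} ∧ dx_{(c)} with (a < b < c) sorted:
  d(3*x^2 - y*z - z^2) includes (∂/∂x)(3*x^2 - y*z - z^2) dx = (6*x) dx, which multiplied by dy ∧ dz gives (6*x) dx ∧ dy ∧ dz
  d(x*(-x + z)) includes (∂/∂x)(x*(-x + z)) dx = (-2*x + z) dx, which multiplied by dy ∧ dw gives (-2*x + z) dx ∧ dy ∧ dw
  d(x*(-x + z)) includes (∂/∂z)(x*(-x + z)) dz = (x) dz, which multiplied by dy ∧ dw gives (-x) dy ∧ dz ∧ dw
Collecting like 3-forms: d(omega) = (6*x) dx ∧ dy ∧ dz + (-2*x + z) dx ∧ dy ∧ dw + (-x) dy ∧ dz ∧ dw.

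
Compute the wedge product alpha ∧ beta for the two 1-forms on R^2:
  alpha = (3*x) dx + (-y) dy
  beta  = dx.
alpha ∧ beta = (y) dx ∧ dy

Distribute the wedge, using dx_i ∧ dx_j = -dx_j ∧ dx_i and dx_i ∧ dx_i = 0. For each pair (i, j) with i < j, the coefficient of dx_i ∧ dx_j in alpha ∧ beta is (alpha_i * beta_j - alpha_j * beta_i). Collecting: alpha ∧ beta = (y) dx ∧ dy.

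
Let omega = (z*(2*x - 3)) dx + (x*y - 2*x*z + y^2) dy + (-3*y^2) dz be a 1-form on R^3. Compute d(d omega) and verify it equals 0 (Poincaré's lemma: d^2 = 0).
d(d omega) = 0

Step 1: d omega = sum_{i<j} (∂f_j/∂x_i - ∂f_i/∂x_j) dx_i ∧ dx_j:
  coeff of dx ∧ dy: y - 2*z
  coeff of dx ∧ dz: 3 - 2*x
  coeff of dy ∧ dz: 2*x - 6*y
Step 2: Apply d again to each 2-form coefficient. The only possible 3-form in R^3 is dx ∧ dy ∧ dz, with coefficient
  ∂(coeff of dy∧dz)/∂x - ∂(coeff of dx∧dz)/∂y + ∂(coeff of dx∧dy)/∂z
  = ∂/∂x (2*x - 6*y) - ∂/∂y (3 - 2*x) + ∂/∂z (y - 2*z).
Each of these terms simplifies to sums of mixed partials that cancel in pairs. The result is 0 (by equality of mixed partials for smooth functions — Schwarz / Clairaut).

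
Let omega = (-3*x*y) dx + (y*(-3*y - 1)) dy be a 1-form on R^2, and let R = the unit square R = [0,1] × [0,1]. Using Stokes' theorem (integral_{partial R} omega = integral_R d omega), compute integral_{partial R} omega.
integral_(partial R) omega = 3/2

Stokes: integral_partial_R omega = integral_R d omega with d omega = (∂Q/∂x - ∂P/∂y) dx ∧ dy.
  ∂Q/∂x = 0
  ∂P/∂y = -3*x
  integrand = ∂Q/∂x - ∂P/∂y = 3*x.
Integrating over R: integral_0^1 integral_0^1 (3*x) dx dy = 3/2.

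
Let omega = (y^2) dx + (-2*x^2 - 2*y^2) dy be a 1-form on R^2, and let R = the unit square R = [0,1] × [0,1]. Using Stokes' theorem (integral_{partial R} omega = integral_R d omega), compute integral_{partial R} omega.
integral_(partial R) omega = -3

Stokes: integral_partial_R omega = integral_R d omega with d omega = (∂Q/∂x - ∂P/∂y) dx ∧ dy.
  ∂Q/∂x = -4*x
  ∂P/∂y = 2*y
  integrand = ∂Q/∂x - ∂P/∂y = -4*x - 2*y.
Integrating over R: integral_0^1 integral_0^1 (-4*x - 2*y) dx dy = -3.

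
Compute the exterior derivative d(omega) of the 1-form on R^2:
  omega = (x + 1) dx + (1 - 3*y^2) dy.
d(omega) = 0

For a 1-form omega = sum_i f_i dx_i, the exterior derivative is
  d(omega) = sum_{i < j} (∂f_j/∂x_i - ∂f_i/∂x_j) dx_i ∧ dx_j.

Assembling: d(omega) = 0.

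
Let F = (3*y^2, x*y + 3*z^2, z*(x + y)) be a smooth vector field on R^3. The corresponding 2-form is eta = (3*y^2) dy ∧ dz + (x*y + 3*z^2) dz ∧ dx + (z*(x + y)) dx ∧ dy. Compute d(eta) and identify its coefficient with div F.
d(eta) = (2*x + y) dx ∧ dy ∧ dz; div F = 2*x + y

For a 2-form in R^3 of the form above, applying d gives a 3-form with coefficient ∂P/∂x + ∂Q/∂y + ∂R/∂z:
  ∂P/∂x = 0
  ∂Q/∂y = x
  ∂R/∂z = x + y
Sum = 2*x + y, which is exactly div F.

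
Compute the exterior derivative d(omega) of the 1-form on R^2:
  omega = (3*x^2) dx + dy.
d(omega) = 0

For a 1-form omega = sum_i f_i dx_i, the exterior derivative is
  d(omega) = sum_{i < j} (∂f_j/∂x_i - ∂f_i/∂x_j) dx_i ∧ dx_j.

Assembling: d(omega) = 0.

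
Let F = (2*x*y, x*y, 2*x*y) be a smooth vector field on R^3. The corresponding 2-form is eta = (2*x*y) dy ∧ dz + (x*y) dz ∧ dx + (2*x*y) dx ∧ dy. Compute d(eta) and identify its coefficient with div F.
d(eta) = (x + 2*y) dx ∧ dy ∧ dz; div F = x + 2*y

For a 2-form in R^3 of the form above, applying d gives a 3-form with coefficient ∂P/∂x + ∂Q/∂y + ∂R/∂z:
  ∂P/∂x = 2*y
  ∂Q/∂y = x
  ∂R/∂z = 0
Sum = x + 2*y, which is exactly div F.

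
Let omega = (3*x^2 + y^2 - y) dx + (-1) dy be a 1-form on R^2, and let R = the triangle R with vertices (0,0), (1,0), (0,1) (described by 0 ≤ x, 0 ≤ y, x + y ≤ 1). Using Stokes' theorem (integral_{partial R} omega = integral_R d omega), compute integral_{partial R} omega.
integral_(partial R) omega = 1/6

Stokes: integral_partial_R omega = integral_R d omega with d omega = (∂Q/∂x - ∂P/∂y) dx ∧ dy.
  ∂Q/∂x = 0
  ∂P/∂y = 2*y - 1
  integrand = ∂Q/∂x - ∂P/∂y = 1 - 2*y.
Integrating over R: integral_0^1 integral_0^{1-x} (1 - 2*y) dy dx = 1/6.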